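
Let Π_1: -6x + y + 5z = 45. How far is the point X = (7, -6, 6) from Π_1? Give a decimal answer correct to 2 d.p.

n·X − d = (-6)·(7) + (1)·(-6) + (5)·(6) − 45 = -63; |n| = √62.
Distance = |-63| / √62 = 63/√62 ≈ 8.00.

8.00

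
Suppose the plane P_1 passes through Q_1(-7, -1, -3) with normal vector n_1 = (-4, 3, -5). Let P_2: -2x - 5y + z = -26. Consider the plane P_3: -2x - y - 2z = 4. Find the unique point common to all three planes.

(-3, 6, -2)

P_1: n_1·r = n_1·Q_1 gives -4x + 3y - 5z = 40.
Solving the 3×3 linear system -4x + 3y - 5z = 40, -2x - 5y + z = -26, -2x - y - 2z = 4 (e.g. by elimination or Cramer's rule, determinant = -22) gives (-3, 6, -2).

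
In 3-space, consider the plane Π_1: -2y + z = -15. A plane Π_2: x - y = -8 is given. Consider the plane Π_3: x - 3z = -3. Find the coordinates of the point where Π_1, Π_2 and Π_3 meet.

Solving the 3×3 linear system -2y + z = -15, x - y = -8, x - 3z = -3 (e.g. by elimination or Cramer's rule, determinant = -5) gives (0, 8, 1).

(0, 8, 1)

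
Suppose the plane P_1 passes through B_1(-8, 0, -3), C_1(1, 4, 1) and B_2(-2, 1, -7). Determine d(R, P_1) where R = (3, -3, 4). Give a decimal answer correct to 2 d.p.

B_1C_1 = (9, 4, 4), B_1B_2 = (6, 1, -4); a normal to P_1 is B_1C_1 × B_1B_2 = (-20, 60, -15).
Using B_1: P_1 has equation -20x + 60y - 15z = 205.
n·R − d = (-20)·(3) + (60)·(-3) + (-15)·(4) − 205 = -505; |n| = √4225.
Distance = |-505| / √4225 = 505/√4225 ≈ 7.77.

7.77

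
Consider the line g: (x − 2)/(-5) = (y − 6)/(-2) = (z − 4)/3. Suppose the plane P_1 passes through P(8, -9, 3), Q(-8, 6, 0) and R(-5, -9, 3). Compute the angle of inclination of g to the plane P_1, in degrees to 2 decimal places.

24.43

g has direction (-5, -2, 3) through (2, 6, 4).
PQ = (-16, 15, -3), PR = (-13, 0, 0); a normal to P_1 is PQ × PR = (0, 39, 195).
Using P: P_1 has equation 39y + 195z = 234.
sin θ = |n·v| / (|n||v|) = |507| / (√39546 · √38) = 0.41359.
θ ≈ 24.43°.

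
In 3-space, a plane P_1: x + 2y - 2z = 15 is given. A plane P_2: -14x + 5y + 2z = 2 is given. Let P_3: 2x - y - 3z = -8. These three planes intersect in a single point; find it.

(3, 8, 2)

Solving the 3×3 linear system x + 2y - 2z = 15, -14x + 5y + 2z = 2, 2x - y - 3z = -8 (e.g. by elimination or Cramer's rule, determinant = -97) gives (3, 8, 2).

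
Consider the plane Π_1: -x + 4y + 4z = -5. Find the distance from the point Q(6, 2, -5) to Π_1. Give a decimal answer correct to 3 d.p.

n·Q − d = (-1)·(6) + (4)·(2) + (4)·(-5) − (-5) = -13; |n| = √33.
Distance = |-13| / √33 = 13/√33 ≈ 2.263.

2.263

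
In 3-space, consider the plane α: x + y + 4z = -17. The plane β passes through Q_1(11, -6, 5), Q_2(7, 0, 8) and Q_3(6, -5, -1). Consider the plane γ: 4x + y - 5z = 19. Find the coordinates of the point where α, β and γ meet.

Q_1Q_2 = (-4, 6, 3), Q_1Q_3 = (-5, 1, -6); a normal to β is Q_1Q_2 × Q_1Q_3 = (-39, -39, 26).
Using Q_1: β has equation -39x - 39y + 26z = -65.
Solving the 3×3 linear system x + y + 4z = -17, -39x - 39y + 26z = -65, 4x + y - 5z = 19 (e.g. by elimination or Cramer's rule, determinant = 546) gives (0, -1, -4).

(0, -1, -4)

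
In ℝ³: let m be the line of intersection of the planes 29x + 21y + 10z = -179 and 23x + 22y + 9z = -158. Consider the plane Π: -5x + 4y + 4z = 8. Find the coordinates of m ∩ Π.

(-4, -3, 0)

Direction of m: (29, 21, 10) × (23, 22, 9) = (-31, -31, 155).
A point on m: solving the two plane equations with x = -8 gives (-8, -7, 20).
Substitute r = (-8, -7, 20) + t(-31, -31, 155) into the plane: 92 + 651t = 8, so t = -4/31.
Intersection: (-8, -7, 20) + (-4/31)·(-31, -31, 155) = (-4, -3, 0).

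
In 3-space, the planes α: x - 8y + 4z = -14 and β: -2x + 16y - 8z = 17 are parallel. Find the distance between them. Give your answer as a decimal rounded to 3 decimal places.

0.611

Rescale β by 1/(-2): x - 8y + 4z = -17/2. Then distance = |-14 − (-17/2)| / √81 ≈ 0.611.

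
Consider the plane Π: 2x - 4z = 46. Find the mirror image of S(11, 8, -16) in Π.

(3, 8, 0)

λ = (n·S − d)/|n|² = (86 − 46)/20 = 2.
Reflection = S − 2λn = (11, 8, -16) − 4·(2, 0, -4) = (3, 8, 0).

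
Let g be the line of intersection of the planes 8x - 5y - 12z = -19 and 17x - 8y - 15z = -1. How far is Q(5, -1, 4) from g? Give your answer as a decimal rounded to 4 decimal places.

Direction of g: (8, -5, -12) × (17, -8, -15) = (-21, -84, 21).
A point on g: solving the two plane equations with x = 3 gives (3, -1, 4).
Taking (3, -1, 4) on g with direction v = (-21, -84, 21): w = Q − (3, -1, 4) = (2, 0, 0), and w × v = (0, -42, -168).
Distance = |w × v| / |v| = √29988 / √7938 ≈ 1.9437.

1.9437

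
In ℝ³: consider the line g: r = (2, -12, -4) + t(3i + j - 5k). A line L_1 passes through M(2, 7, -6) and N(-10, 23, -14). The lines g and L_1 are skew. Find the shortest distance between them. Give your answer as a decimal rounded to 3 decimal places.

A direction vector for L_1 is N − M = (-12, 16, -8).
Common perpendicular direction n = (3, 1, -5) × (-12, 16, -8) = (72, 84, 60).
With w = (2, 7, -6) − (2, -12, -4) = (0, 19, -2), w · n = 1476.
Distance = |w · n| / |n| = |1476| / √15840 ≈ 11.728.

11.728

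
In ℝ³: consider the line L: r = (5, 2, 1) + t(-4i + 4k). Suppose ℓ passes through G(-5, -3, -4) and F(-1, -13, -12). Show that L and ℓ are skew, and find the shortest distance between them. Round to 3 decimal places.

8.845

A direction vector for ℓ is F − G = (4, -10, -8).
Common perpendicular direction n = (-4, 0, 4) × (4, -10, -8) = (40, -16, 40).
With w = (-5, -3, -4) − (5, 2, 1) = (-10, -5, -5), w · n = -520.
Since n ≠ 0 the lines are not parallel, and w · n = -520 ≠ 0 so they do not intersect; hence they are skew.
Distance = |w · n| / |n| = |-520| / √3456 ≈ 8.845.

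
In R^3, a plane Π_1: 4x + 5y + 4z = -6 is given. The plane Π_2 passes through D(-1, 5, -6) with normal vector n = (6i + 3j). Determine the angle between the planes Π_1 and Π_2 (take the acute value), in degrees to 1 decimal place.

Π_2: n·r = n·D gives 6x + 3y = 9.
cos θ = |n₁·n₂| / (|n₁||n₂|) = |39| / (√57 · √45).
θ = arccos(0.77005) ≈ 39.6°.

39.6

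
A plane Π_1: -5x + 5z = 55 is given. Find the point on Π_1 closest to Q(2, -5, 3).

(-3, -5, 8)

Foot = Q − λn with λ = (n·Q − d)/|n|² = (5 − 55)/50 = -1.
Foot = (2, -5, 3) − (-1)·(-5, 0, 5) = (-3, -5, 8).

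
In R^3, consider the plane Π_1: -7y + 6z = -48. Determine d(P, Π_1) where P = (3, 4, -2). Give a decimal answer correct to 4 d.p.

n·P − d = (0)·(3) + (-7)·(4) + (6)·(-2) − (-48) = 8; |n| = √85.
Distance = |8| / √85 = 8/√85 ≈ 0.8677.

0.8677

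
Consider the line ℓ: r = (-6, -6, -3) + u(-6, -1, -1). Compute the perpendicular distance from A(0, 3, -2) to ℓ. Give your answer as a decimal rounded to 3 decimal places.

Taking (-6, -6, -3) on ℓ with direction v = (-6, -1, -1): w = A − (-6, -6, -3) = (6, 9, 1), and w × v = (-8, 0, 48).
Distance = |w × v| / |v| = √2368 / √38 ≈ 7.894.

7.894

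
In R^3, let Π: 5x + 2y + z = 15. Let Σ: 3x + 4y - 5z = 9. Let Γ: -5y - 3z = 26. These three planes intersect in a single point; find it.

(5, -4, -2)

Solving the 3×3 linear system 5x + 2y + z = 15, 3x + 4y - 5z = 9, -5y - 3z = 26 (e.g. by elimination or Cramer's rule, determinant = -182) gives (5, -4, -2).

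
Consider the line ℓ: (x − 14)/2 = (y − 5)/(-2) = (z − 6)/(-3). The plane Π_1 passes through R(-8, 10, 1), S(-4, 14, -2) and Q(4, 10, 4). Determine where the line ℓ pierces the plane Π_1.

ℓ has direction (2, -2, -3) through (14, 5, 6).
RS = (4, 4, -3), RQ = (12, 0, 3); a normal to Π_1 is RS × RQ = (12, -48, -48).
Using R: Π_1 has equation 12x - 48y - 48z = -624.
Substitute r = (14, 5, 6) + t(2, -2, -3) into the plane: -360 + 264t = -624, so t = -1.
Intersection: (14, 5, 6) + (-1)·(2, -2, -3) = (12, 7, 9).

(12, 7, 9)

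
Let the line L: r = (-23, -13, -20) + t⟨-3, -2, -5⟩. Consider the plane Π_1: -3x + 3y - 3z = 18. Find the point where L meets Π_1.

(-11, -5, 0)

Substitute r = (-23, -13, -20) + t(-3, -2, -5) into the plane: 90 + 18t = 18, so t = -4.
Intersection: (-23, -13, -20) + (-4)·(-3, -2, -5) = (-11, -5, 0).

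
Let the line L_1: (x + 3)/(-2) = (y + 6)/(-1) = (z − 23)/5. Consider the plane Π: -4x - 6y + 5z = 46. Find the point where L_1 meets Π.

L_1 has direction (-2, -1, 5) through (-3, -6, 23).
Substitute r = (-3, -6, 23) + t(-2, -1, 5) into the plane: 163 + 39t = 46, so t = -3.
Intersection: (-3, -6, 23) + (-3)·(-2, -1, 5) = (3, -3, 8).

(3, -3, 8)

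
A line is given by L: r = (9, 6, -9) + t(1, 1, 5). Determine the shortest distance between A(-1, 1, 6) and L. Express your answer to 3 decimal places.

Taking (9, 6, -9) on L with direction v = (1, 1, 5): w = A − (9, 6, -9) = (-10, -5, 15), and w × v = (-40, 65, -5).
Distance = |w × v| / |v| = √5850 / √27 ≈ 14.720.

14.720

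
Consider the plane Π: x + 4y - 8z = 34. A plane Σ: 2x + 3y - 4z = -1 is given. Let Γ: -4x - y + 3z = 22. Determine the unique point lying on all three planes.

Solving the 3×3 linear system x + 4y - 8z = 34, 2x + 3y - 4z = -1, -4x - y + 3z = 22 (e.g. by elimination or Cramer's rule, determinant = -35) gives (-10, -3, -7).

(-10, -3, -7)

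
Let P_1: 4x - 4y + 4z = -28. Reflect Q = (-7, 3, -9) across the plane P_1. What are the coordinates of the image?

(1, -5, -1)

λ = (n·Q − d)/|n|² = (-76 − (-28))/48 = -1.
Reflection = Q − 2λn = (-7, 3, -9) − (-2)·(4, -4, 4) = (1, -5, -1).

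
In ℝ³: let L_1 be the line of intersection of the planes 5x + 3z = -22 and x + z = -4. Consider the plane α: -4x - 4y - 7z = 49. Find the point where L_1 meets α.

(-5, -9, 1)

Direction of L_1: (5, 0, 3) × (1, 0, 1) = (0, -2, 0).
A point on L_1: solving the two plane equations with y = -13 gives (-5, -13, 1).
Substitute r = (-5, -13, 1) + t(0, -2, 0) into the plane: 65 + 8t = 49, so t = -2.
Intersection: (-5, -13, 1) + (-2)·(0, -2, 0) = (-5, -9, 1).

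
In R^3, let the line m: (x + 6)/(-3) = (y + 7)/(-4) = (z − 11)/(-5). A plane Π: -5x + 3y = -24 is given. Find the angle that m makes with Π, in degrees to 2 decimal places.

4.17

m has direction (-3, -4, -5) through (-6, -7, 11).
sin θ = |n·v| / (|n||v|) = |3| / (√34 · √50) = 0.07276.
θ ≈ 4.17°.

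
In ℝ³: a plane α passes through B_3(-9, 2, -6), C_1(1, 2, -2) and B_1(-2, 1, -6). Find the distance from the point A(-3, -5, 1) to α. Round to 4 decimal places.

B_3C_1 = (10, 0, 4), B_3B_1 = (7, -1, 0); a normal to α is B_3C_1 × B_3B_1 = (4, 28, -10).
Using B_3: α has equation 4x + 28y - 10z = 80.
n·A − d = (4)·(-3) + (28)·(-5) + (-10)·(1) − 80 = -242; |n| = √900.
Distance = |-242| / √900 = 242/√900 ≈ 8.0667.

8.0667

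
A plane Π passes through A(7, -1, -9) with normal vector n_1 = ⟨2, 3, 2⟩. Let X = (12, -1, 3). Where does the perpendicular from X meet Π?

(8, -7, -1)

Π: n_1·r = n_1·A gives 2x + 3y + 2z = -7.
Foot = X − λn with λ = (n·X − d)/|n|² = (27 − (-7))/17 = 2.
Foot = (12, -1, 3) − 2·(2, 3, 2) = (8, -7, -1).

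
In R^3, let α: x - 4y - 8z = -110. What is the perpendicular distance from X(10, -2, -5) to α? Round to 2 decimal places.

n·X − d = (1)·(10) + (-4)·(-2) + (-8)·(-5) − (-110) = 168; |n| = √81.
Distance = |168| / √81 = 168/√81 ≈ 18.67.

18.67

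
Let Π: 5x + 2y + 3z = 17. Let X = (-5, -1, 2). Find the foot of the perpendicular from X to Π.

(0, 1, 5)

Foot = X − λn with λ = (n·X − d)/|n|² = (-21 − 17)/38 = -1.
Foot = (-5, -1, 2) − (-1)·(5, 2, 3) = (0, 1, 5).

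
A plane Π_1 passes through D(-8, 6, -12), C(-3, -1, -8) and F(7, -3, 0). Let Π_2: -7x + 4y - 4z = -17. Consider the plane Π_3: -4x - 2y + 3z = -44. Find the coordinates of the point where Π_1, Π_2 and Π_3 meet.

(7, 8, 0)

DC = (5, -7, 4), DF = (15, -9, 12); a normal to Π_1 is DC × DF = (-48, 0, 60).
Using D: Π_1 has equation -48x + 60z = -336.
Solving the 3×3 linear system -48x + 60z = -336, -7x + 4y - 4z = -17, -4x - 2y + 3z = -44 (e.g. by elimination or Cramer's rule, determinant = 1608) gives (7, 8, 0).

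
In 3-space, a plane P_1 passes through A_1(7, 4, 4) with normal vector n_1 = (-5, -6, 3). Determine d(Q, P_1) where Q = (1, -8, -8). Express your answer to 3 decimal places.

7.889

P_1: n_1·r = n_1·A_1 gives -5x - 6y + 3z = -47.
n·Q − d = (-5)·(1) + (-6)·(-8) + (3)·(-8) − (-47) = 66; |n| = √70.
Distance = |66| / √70 = 66/√70 ≈ 7.889.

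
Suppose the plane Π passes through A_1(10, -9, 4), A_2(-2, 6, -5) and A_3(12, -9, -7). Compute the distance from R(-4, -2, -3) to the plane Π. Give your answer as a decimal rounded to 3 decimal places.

6.533

A_1A_2 = (-12, 15, -9), A_1A_3 = (2, 0, -11); a normal to Π is A_1A_2 × A_1A_3 = (-165, -150, -30).
Using A_1: Π has equation -165x - 150y - 30z = -420.
n·R − d = (-165)·(-4) + (-150)·(-2) + (-30)·(-3) − (-420) = 1470; |n| = √50625.
Distance = |1470| / √50625 = 1470/√50625 ≈ 6.533.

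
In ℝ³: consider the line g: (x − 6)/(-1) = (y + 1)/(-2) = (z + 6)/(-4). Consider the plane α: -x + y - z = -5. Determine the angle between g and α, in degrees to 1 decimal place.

22.2

g has direction (-1, -2, -4) through (6, -1, -6).
sin θ = |n·v| / (|n||v|) = |3| / (√3 · √21) = 0.37796.
θ ≈ 22.2°.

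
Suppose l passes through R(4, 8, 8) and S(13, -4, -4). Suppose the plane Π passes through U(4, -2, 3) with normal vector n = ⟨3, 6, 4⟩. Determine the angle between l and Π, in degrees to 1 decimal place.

A direction vector for l is S − R = (9, -12, -12).
Π: n·r = n·U gives 3x + 6y + 4z = 12.
sin θ = |n·v| / (|n||v|) = |-93| / (√61 · √369) = 0.61988.
θ ≈ 38.3°.

38.3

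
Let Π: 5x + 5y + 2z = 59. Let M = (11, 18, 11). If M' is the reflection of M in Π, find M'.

λ = (n·M − d)/|n|² = (167 − 59)/54 = 2.
Reflection = M − 2λn = (11, 18, 11) − 4·(5, 5, 2) = (-9, -2, 3).

(-9, -2, 3)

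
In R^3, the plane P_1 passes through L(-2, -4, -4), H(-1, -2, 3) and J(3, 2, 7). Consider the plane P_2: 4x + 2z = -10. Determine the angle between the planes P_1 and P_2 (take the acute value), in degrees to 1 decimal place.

51.3

LH = (1, 2, 7), LJ = (5, 6, 11); a normal to P_1 is LH × LJ = (-20, 24, -4).
Using L: P_1 has equation -20x + 24y - 4z = -40.
cos θ = |n₁·n₂| / (|n₁||n₂|) = |-88| / (√992 · √20).
θ = arccos(0.62476) ≈ 51.3°.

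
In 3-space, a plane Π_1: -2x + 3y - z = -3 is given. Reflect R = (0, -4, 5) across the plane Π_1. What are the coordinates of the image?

λ = (n·R − d)/|n|² = (-17 − (-3))/14 = -1.
Reflection = R − 2λn = (0, -4, 5) − (-2)·(-2, 3, -1) = (-4, 2, 3).

(-4, 2, 3)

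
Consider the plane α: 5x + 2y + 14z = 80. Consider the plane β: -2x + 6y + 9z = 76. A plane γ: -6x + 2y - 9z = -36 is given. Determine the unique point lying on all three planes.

(-2, 3, 6)

Solving the 3×3 linear system 5x + 2y + 14z = 80, -2x + 6y + 9z = 76, -6x + 2y - 9z = -36 (e.g. by elimination or Cramer's rule, determinant = -56) gives (-2, 3, 6).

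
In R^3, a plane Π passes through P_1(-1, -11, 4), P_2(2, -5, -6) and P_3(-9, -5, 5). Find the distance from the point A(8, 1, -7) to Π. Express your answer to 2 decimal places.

P_1P_2 = (3, 6, -10), P_1P_3 = (-8, 6, 1); a normal to Π is P_1P_2 × P_1P_3 = (66, 77, 66).
Using P_1: Π has equation 66x + 77y + 66z = -649.
n·A − d = (66)·(8) + (77)·(1) + (66)·(-7) − (-649) = 792; |n| = √14641.
Distance = |792| / √14641 = 792/√14641 ≈ 6.55.

6.55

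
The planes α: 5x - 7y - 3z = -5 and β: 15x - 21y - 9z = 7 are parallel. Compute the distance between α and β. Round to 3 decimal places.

0.805

Rescale β by 1/3: 5x - 7y - 3z = 7/3. Then distance = |-5 − (7/3)| / √83 ≈ 0.805.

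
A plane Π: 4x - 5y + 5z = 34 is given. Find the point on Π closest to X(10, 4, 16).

(6, 9, 11)

Foot = X − λn with λ = (n·X − d)/|n|² = (100 − 34)/66 = 1.
Foot = (10, 4, 16) − 1·(4, -5, 5) = (6, 9, 11).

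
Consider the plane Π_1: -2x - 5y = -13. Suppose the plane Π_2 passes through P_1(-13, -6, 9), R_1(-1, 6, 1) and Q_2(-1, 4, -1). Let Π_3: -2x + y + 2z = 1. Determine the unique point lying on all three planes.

P_1R_1 = (12, 12, -8), P_1Q_2 = (12, 10, -10); a normal to Π_2 is P_1R_1 × P_1Q_2 = (-40, 24, -24).
Using P_1: Π_2 has equation -40x + 24y - 24z = 160.
Solving the 3×3 linear system -2x - 5y = -13, -40x + 24y - 24z = 160, -2x + y + 2z = 1 (e.g. by elimination or Cramer's rule, determinant = -784) gives (-1, 3, -2).

(-1, 3, -2)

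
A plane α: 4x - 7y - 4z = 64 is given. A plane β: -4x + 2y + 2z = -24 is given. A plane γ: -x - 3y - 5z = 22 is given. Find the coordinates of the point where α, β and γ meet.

(2, -8, 0)

Solving the 3×3 linear system 4x - 7y - 4z = 64, -4x + 2y + 2z = -24, -x - 3y - 5z = 22 (e.g. by elimination or Cramer's rule, determinant = 82) gives (2, -8, 0).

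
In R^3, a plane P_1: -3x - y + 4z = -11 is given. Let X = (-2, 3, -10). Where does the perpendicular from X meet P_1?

Foot = X − λn with λ = (n·X − d)/|n|² = (-37 − (-11))/26 = -1.
Foot = (-2, 3, -10) − (-1)·(-3, -1, 4) = (-5, 2, -6).

(-5, 2, -6)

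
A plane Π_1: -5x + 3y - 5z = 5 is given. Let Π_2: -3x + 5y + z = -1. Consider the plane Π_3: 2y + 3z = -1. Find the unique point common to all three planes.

Solving the 3×3 linear system -5x + 3y - 5z = 5, -3x + 5y + z = -1, 2y + 3z = -1 (e.g. by elimination or Cramer's rule, determinant = -8) gives (-7, -5, 3).

(-7, -5, 3)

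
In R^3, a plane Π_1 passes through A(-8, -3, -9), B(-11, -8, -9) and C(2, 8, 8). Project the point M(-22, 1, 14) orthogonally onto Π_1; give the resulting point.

AB = (-3, -5, 0), AC = (10, 11, 17); a normal to Π_1 is AB × AC = (-85, 51, 17).
Using A: Π_1 has equation -85x + 51y + 17z = 374.
Foot = M − λn with λ = (n·M − d)/|n|² = (2159 − 374)/10115 = 3/17.
Foot = (-22, 1, 14) − (3/17)·(-85, 51, 17) = (-7, -8, 11).

(-7, -8, 11)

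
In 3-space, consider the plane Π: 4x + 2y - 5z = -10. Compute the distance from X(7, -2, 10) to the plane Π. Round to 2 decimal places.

n·X − d = (4)·(7) + (2)·(-2) + (-5)·(10) − (-10) = -16; |n| = √45.
Distance = |-16| / √45 = 16/√45 ≈ 2.39.

2.39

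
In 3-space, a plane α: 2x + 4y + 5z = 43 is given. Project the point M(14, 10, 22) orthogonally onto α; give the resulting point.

(8, -2, 7)

Foot = M − λn with λ = (n·M − d)/|n|² = (178 − 43)/45 = 3.
Foot = (14, 10, 22) − 3·(2, 4, 5) = (8, -2, 7).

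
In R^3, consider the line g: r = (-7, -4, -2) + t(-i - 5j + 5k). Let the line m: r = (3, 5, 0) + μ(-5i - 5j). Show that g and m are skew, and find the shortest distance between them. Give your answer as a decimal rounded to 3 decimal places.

0.369

Common perpendicular direction n = (-1, -5, 5) × (-5, -5, 0) = (25, -25, -20).
With w = (3, 5, 0) − (-7, -4, -2) = (10, 9, 2), w · n = -15.
Since n ≠ 0 the lines are not parallel, and w · n = -15 ≠ 0 so they do not intersect; hence they are skew.
Distance = |w · n| / |n| = |-15| / √1650 ≈ 0.369.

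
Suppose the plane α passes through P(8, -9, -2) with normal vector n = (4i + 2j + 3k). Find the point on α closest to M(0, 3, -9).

(4, 5, -6)

α: n·r = n·P gives 4x + 2y + 3z = 8.
Foot = M − λn with λ = (n·M − d)/|n|² = (-21 − 8)/29 = -1.
Foot = (0, 3, -9) − (-1)·(4, 2, 3) = (4, 5, -6).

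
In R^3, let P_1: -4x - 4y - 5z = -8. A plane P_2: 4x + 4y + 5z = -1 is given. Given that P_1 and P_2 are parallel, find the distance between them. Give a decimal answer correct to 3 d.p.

1.192

Rescale P_2 by 1/(-1): -4x - 4y - 5z = 1. Then distance = |-8 − 1| / √57 ≈ 1.192.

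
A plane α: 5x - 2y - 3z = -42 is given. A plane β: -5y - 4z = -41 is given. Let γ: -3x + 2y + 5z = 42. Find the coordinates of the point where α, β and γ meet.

(-4, 5, 4)

Solving the 3×3 linear system 5x - 2y - 3z = -42, -5y - 4z = -41, -3x + 2y + 5z = 42 (e.g. by elimination or Cramer's rule, determinant = -64) gives (-4, 5, 4).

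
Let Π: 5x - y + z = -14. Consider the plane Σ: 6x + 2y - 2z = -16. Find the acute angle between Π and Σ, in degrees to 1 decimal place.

cos θ = |n₁·n₂| / (|n₁||n₂|) = |26| / (√27 · √44).
θ = arccos(0.75434) ≈ 41.0°.

41.0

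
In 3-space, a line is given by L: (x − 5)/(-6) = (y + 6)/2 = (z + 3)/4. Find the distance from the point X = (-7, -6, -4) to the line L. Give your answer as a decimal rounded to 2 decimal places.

L has direction (-6, 2, 4) through (5, -6, -3).
Taking (5, -6, -3) on L with direction v = (-6, 2, 4): w = X − (5, -6, -3) = (-12, 0, -1), and w × v = (2, 54, -24).
Distance = |w × v| / |v| = √3496 / √56 ≈ 7.90.

7.90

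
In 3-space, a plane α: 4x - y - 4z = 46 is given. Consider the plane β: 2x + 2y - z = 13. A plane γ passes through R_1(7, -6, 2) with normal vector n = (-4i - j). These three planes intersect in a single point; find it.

(6, -2, -5)

γ: n·r = n·R_1 gives -4x - y = -22.
Solving the 3×3 linear system 4x - y - 4z = 46, 2x + 2y - z = 13, -4x - y = -22 (e.g. by elimination or Cramer's rule, determinant = -32) gives (6, -2, -5).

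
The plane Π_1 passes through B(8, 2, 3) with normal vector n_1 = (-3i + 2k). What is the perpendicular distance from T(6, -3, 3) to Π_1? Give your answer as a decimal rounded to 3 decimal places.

Π_1: n_1·r = n_1·B gives -3x + 2z = -18.
n·T − d = (-3)·(6) + (0)·(-3) + (2)·(3) − (-18) = 6; |n| = √13.
Distance = |6| / √13 = 6/√13 ≈ 1.664.

1.664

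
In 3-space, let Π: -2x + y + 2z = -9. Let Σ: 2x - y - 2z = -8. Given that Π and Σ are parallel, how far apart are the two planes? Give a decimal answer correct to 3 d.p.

Rescale Σ by 1/(-1): -2x + y + 2z = 8. Then distance = |-9 − 8| / √9 ≈ 5.667.

5.667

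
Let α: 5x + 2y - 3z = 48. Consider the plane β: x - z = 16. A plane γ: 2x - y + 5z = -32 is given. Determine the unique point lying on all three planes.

(6, -6, -10)

Solving the 3×3 linear system 5x + 2y - 3z = 48, x - z = 16, 2x - y + 5z = -32 (e.g. by elimination or Cramer's rule, determinant = -16) gives (6, -6, -10).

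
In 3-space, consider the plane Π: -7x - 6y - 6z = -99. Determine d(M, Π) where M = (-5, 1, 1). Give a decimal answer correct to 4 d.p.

11.0909

n·M − d = (-7)·(-5) + (-6)·(1) + (-6)·(1) − (-99) = 122; |n| = √121.
Distance = |122| / √121 = 122/√121 ≈ 11.0909.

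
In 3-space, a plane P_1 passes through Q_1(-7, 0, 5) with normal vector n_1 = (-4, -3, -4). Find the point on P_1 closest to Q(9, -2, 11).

(1, -8, 3)

P_1: n_1·r = n_1·Q_1 gives -4x - 3y - 4z = 8.
Foot = Q − λn with λ = (n·Q − d)/|n|² = (-74 − 8)/41 = -2.
Foot = (9, -2, 11) − (-2)·(-4, -3, -4) = (1, -8, 3).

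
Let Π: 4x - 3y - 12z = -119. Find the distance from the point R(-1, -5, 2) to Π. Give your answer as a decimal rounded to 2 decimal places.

n·R − d = (4)·(-1) + (-3)·(-5) + (-12)·(2) − (-119) = 106; |n| = √169.
Distance = |106| / √169 = 106/√169 ≈ 8.15.

8.15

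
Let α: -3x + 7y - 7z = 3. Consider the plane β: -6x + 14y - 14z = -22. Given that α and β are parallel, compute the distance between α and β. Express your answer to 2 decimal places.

1.35

Rescale β by 1/2: -3x + 7y - 7z = -11. Then distance = |3 − (-11)| / √107 ≈ 1.35.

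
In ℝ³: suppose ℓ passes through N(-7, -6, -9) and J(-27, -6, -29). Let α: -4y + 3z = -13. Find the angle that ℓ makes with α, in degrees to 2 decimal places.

25.10

A direction vector for ℓ is J − N = (-20, 0, -20).
sin θ = |n·v| / (|n||v|) = |-60| / (√25 · √800) = 0.42426.
θ ≈ 25.10°.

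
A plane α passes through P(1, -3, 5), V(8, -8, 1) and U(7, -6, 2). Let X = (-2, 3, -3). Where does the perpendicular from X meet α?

(1, 0, 6)

PV = (7, -5, -4), PU = (6, -3, -3); a normal to α is PV × PU = (3, -3, 9).
Using P: α has equation 3x - 3y + 9z = 57.
Foot = X − λn with λ = (n·X − d)/|n|² = (-42 − 57)/99 = -1.
Foot = (-2, 3, -3) − (-1)·(3, -3, 9) = (1, 0, 6).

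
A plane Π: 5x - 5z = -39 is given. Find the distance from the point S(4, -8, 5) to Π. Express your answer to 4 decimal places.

n·S − d = (5)·(4) + (0)·(-8) + (-5)·(5) − (-39) = 34; |n| = √50.
Distance = |34| / √50 = 34/√50 ≈ 4.8083.

4.8083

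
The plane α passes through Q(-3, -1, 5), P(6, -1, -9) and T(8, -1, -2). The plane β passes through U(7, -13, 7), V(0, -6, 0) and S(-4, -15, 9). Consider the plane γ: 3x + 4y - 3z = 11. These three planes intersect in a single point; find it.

QP = (9, 0, -14), QT = (11, 0, -7); a normal to α is QP × QT = (0, -91, 0).
Using Q: α has equation -91y = 91.
UV = (-7, 7, -7), US = (-11, -2, 2); a normal to β is UV × US = (0, 91, 91).
Using U: β has equation 91y + 91z = -546.
Solving the 3×3 linear system -91y = 91, 91y + 91z = -546, 3x + 4y - 3z = 11 (e.g. by elimination or Cramer's rule, determinant = -24843) gives (0, -1, -5).

(0, -1, -5)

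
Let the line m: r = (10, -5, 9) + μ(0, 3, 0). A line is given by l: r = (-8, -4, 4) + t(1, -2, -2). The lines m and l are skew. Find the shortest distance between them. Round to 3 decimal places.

Common perpendicular direction n = (0, 3, 0) × (1, -2, -2) = (-6, 0, -3).
With w = (-8, -4, 4) − (10, -5, 9) = (-18, 1, -5), w · n = 123.
Distance = |w · n| / |n| = |123| / √45 ≈ 18.336.

18.336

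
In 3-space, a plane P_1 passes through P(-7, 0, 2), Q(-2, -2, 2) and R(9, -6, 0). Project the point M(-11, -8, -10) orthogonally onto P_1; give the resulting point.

PQ = (5, -2, 0), PR = (16, -6, -2); a normal to P_1 is PQ × PR = (4, 10, 2).
Using P: P_1 has equation 4x + 10y + 2z = -24.
Foot = M − λn with λ = (n·M − d)/|n|² = (-144 − (-24))/120 = -1.
Foot = (-11, -8, -10) − (-1)·(4, 10, 2) = (-7, 2, -8).

(-7, 2, -8)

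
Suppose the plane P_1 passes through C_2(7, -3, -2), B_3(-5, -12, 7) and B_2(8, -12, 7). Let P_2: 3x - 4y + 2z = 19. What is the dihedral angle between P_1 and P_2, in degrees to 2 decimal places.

74.77

C_2B_3 = (-12, -9, 9), C_2B_2 = (1, -9, 9); a normal to P_1 is C_2B_3 × C_2B_2 = (0, 117, 117).
Using C_2: P_1 has equation 117y + 117z = -585.
cos θ = |n₁·n₂| / (|n₁||n₂|) = |-234| / (√27378 · √29).
θ = arccos(0.26261) ≈ 74.77°.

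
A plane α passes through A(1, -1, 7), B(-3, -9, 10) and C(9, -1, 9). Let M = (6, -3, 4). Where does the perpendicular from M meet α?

(5, -1, 8)

AB = (-4, -8, 3), AC = (8, 0, 2); a normal to α is AB × AC = (-16, 32, 64).
Using A: α has equation -16x + 32y + 64z = 400.
Foot = M − λn with λ = (n·M − d)/|n|² = (64 − 400)/5376 = -1/16.
Foot = (6, -3, 4) − (-1/16)·(-16, 32, 64) = (5, -1, 8).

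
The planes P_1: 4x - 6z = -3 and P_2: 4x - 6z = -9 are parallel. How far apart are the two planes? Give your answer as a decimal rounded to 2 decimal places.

0.83

Same normal n = (4, 0, -6) with |n| = √52; distance = |-3 − (-9)| / |n| = 6/√52 ≈ 0.83.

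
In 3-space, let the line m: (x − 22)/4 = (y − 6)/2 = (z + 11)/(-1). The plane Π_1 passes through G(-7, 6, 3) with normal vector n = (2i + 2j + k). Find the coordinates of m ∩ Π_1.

(6, -2, -7)

m has direction (4, 2, -1) through (22, 6, -11).
Π_1: n·r = n·G gives 2x + 2y + z = 1.
Substitute r = (22, 6, -11) + t(4, 2, -1) into the plane: 45 + 11t = 1, so t = -4.
Intersection: (22, 6, -11) + (-4)·(4, 2, -1) = (6, -2, -7).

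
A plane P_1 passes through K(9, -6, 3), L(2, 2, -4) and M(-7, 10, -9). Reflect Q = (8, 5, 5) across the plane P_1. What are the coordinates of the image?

(0, -9, -3)

KL = (-7, 8, -7), KM = (-16, 16, -12); a normal to P_1 is KL × KM = (16, 28, 16).
Using K: P_1 has equation 16x + 28y + 16z = 24.
λ = (n·Q − d)/|n|² = (348 − 24)/1296 = 1/4.
Reflection = Q − 2λn = (8, 5, 5) − (1/2)·(16, 28, 16) = (0, -9, -3).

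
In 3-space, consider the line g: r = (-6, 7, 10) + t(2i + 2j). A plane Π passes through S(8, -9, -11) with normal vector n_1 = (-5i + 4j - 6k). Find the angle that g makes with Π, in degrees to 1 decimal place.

Π: n_1·r = n_1·S gives -5x + 4y - 6z = -10.
sin θ = |n·v| / (|n||v|) = |-2| / (√77 · √8) = 0.08058.
θ ≈ 4.6°.

4.6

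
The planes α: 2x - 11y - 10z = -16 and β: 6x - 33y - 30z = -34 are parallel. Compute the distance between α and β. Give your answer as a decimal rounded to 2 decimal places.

Rescale β by 1/3: 2x - 11y - 10z = -34/3. Then distance = |-16 − (-34/3)| / √225 ≈ 0.31.

0.31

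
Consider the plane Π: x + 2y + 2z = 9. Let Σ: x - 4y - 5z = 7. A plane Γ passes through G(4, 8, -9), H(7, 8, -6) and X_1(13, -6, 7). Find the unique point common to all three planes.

(5, 12, -10)

GH = (3, 0, 3), GX_1 = (9, -14, 16); a normal to Γ is GH × GX_1 = (42, -21, -42).
Using G: Γ has equation 42x - 21y - 42z = 378.
Solving the 3×3 linear system x + 2y + 2z = 9, x - 4y - 5z = 7, 42x - 21y - 42z = 378 (e.g. by elimination or Cramer's rule, determinant = 21) gives (5, 12, -10).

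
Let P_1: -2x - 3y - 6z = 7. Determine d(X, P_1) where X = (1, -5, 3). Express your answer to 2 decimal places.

1.71

n·X − d = (-2)·(1) + (-3)·(-5) + (-6)·(3) − 7 = -12; |n| = √49.
Distance = |-12| / √49 = 12/√49 ≈ 1.71.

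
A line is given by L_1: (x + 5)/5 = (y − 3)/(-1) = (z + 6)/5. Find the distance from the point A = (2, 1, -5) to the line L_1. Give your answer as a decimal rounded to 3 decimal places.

4.406

L_1 has direction (5, -1, 5) through (-5, 3, -6).
Taking (-5, 3, -6) on L_1 with direction v = (5, -1, 5): w = A − (-5, 3, -6) = (7, -2, 1), and w × v = (-9, -30, 3).
Distance = |w × v| / |v| = √990 / √51 ≈ 4.406.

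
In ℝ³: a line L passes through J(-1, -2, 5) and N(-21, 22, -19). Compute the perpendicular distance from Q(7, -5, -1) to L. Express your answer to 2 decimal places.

10.20

A direction vector for L is N − J = (-20, 24, -24).
Taking (-1, -2, 5) on L with direction v = (-20, 24, -24): w = Q − (-1, -2, 5) = (8, -3, -6), and w × v = (216, 312, 132).
Distance = |w × v| / |v| = √161424 / √1552 ≈ 10.20.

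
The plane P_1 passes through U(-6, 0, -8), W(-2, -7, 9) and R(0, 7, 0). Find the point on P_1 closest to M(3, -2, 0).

(-2, 0, 2)

UW = (4, -7, 17), UR = (6, 7, 8); a normal to P_1 is UW × UR = (-175, 70, 70).
Using U: P_1 has equation -175x + 70y + 70z = 490.
Foot = M − λn with λ = (n·M − d)/|n|² = (-665 − 490)/40425 = -1/35.
Foot = (3, -2, 0) − (-1/35)·(-175, 70, 70) = (-2, 0, 2).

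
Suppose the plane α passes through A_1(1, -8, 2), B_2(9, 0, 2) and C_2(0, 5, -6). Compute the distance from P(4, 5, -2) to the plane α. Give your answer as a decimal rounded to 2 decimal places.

A_1B_2 = (8, 8, 0), A_1C_2 = (-1, 13, -8); a normal to α is A_1B_2 × A_1C_2 = (-64, 64, 112).
Using A_1: α has equation -64x + 64y + 112z = -352.
n·P − d = (-64)·(4) + (64)·(5) + (112)·(-2) − (-352) = 192; |n| = √20736.
Distance = |192| / √20736 = 192/√20736 ≈ 1.33.

1.33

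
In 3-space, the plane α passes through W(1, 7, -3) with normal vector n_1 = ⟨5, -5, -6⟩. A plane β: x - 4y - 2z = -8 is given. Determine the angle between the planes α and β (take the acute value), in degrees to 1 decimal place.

α: n_1·r = n_1·W gives 5x - 5y - 6z = -12.
cos θ = |n₁·n₂| / (|n₁||n₂|) = |37| / (√86 · √21).
θ = arccos(0.87065) ≈ 29.5°.

29.5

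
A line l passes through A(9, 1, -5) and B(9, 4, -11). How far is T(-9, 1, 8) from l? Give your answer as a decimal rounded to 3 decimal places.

A direction vector for l is B − A = (0, 3, -6).
Taking (9, 1, -5) on l with direction v = (0, 3, -6): w = T − (9, 1, -5) = (-18, 0, 13), and w × v = (-39, -108, -54).
Distance = |w × v| / |v| = √16101 / √45 ≈ 18.916.

18.916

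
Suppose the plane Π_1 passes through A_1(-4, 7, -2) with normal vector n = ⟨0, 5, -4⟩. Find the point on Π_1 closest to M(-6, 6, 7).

(-6, 11, 3)

Π_1: n·r = n·A_1 gives 5y - 4z = 43.
Foot = M − λn with λ = (n·M − d)/|n|² = (2 − 43)/41 = -1.
Foot = (-6, 6, 7) − (-1)·(0, 5, -4) = (-6, 11, 3).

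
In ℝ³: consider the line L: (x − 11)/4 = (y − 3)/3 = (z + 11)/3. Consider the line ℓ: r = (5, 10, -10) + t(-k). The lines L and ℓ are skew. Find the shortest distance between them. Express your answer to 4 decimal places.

9.2000

L has direction (4, 3, 3) through (11, 3, -11).
Common perpendicular direction n = (4, 3, 3) × (0, 0, -1) = (-3, 4, 0).
With w = (5, 10, -10) − (11, 3, -11) = (-6, 7, 1), w · n = 46.
Distance = |w · n| / |n| = |46| / √25 ≈ 9.2000.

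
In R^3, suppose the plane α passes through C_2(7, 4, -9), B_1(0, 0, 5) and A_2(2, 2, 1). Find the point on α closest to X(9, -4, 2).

C_2B_1 = (-7, -4, 14), C_2A_2 = (-5, -2, 10); a normal to α is C_2B_1 × C_2A_2 = (-12, 0, -6).
Using C_2: α has equation -12x - 6z = -30.
Foot = X − λn with λ = (n·X − d)/|n|² = (-120 − (-30))/180 = -1/2.
Foot = (9, -4, 2) − (-1/2)·(-12, 0, -6) = (3, -4, -1).

(3, -4, -1)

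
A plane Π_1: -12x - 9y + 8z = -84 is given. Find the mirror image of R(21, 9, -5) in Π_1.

λ = (n·R − d)/|n|² = (-373 − (-84))/289 = -1.
Reflection = R − 2λn = (21, 9, -5) − (-2)·(-12, -9, 8) = (-3, -9, 11).

(-3, -9, 11)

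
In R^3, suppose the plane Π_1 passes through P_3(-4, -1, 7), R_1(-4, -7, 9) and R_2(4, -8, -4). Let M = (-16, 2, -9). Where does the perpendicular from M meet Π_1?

(-1, 5, 0)

P_3R_1 = (0, -6, 2), P_3R_2 = (8, -7, -11); a normal to Π_1 is P_3R_1 × P_3R_2 = (80, 16, 48).
Using P_3: Π_1 has equation 80x + 16y + 48z = 0.
Foot = M − λn with λ = (n·M − d)/|n|² = (-1680 − 0)/8960 = -3/16.
Foot = (-16, 2, -9) − (-3/16)·(80, 16, 48) = (-1, 5, 0).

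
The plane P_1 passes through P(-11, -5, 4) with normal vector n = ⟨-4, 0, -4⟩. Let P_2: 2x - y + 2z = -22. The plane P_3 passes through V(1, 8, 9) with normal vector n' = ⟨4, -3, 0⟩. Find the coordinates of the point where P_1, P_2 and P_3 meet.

P_1: n·r = n·P gives -4x - 4z = 28.
P_3: n'·r = n'·V gives 4x - 3y = -20.
Solving the 3×3 linear system -4x - 4z = 28, 2x - y + 2z = -22, 4x - 3y = -20 (e.g. by elimination or Cramer's rule, determinant = -16) gives (1, 8, -8).

(1, 8, -8)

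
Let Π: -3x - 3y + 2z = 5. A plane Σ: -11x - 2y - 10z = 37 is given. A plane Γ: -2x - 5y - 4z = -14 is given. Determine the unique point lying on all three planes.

Solving the 3×3 linear system -3x - 3y + 2z = 5, -11x - 2y - 10z = 37, -2x - 5y - 4z = -14 (e.g. by elimination or Cramer's rule, determinant = 300) gives (-5, 4, 1).

(-5, 4, 1)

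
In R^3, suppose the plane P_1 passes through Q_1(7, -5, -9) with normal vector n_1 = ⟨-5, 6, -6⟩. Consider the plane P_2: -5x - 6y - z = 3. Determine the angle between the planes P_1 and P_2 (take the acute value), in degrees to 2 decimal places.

86.30

P_1: n_1·r = n_1·Q_1 gives -5x + 6y - 6z = -11.
cos θ = |n₁·n₂| / (|n₁||n₂|) = |-5| / (√97 · √62).
θ = arccos(0.06447) ≈ 86.30°.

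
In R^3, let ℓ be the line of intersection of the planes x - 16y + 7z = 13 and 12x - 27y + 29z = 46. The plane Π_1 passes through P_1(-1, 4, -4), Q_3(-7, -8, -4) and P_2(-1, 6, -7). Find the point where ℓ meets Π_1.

(-1, 0, 2)

Direction of ℓ: (1, -16, 7) × (12, -27, 29) = (-275, 55, 165).
A point on ℓ: solving the two plane equations with x = 9 gives (9, -2, -4).
P_1Q_3 = (-6, -12, 0), P_1P_2 = (0, 2, -3); a normal to Π_1 is P_1Q_3 × P_1P_2 = (36, -18, -12).
Using P_1: Π_1 has equation 36x - 18y - 12z = -60.
Substitute r = (9, -2, -4) + t(-275, 55, 165) into the plane: 408 + (-12870)t = -60, so t = 2/55.
Intersection: (9, -2, -4) + (2/55)·(-275, 55, 165) = (-1, 0, 2).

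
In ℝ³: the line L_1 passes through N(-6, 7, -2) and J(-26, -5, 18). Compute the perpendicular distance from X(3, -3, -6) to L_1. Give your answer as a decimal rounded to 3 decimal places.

A direction vector for L_1 is J − N = (-20, -12, 20).
Taking (-6, 7, -2) on L_1 with direction v = (-20, -12, 20): w = X − (-6, 7, -2) = (9, -10, -4), and w × v = (-248, -100, -308).
Distance = |w × v| / |v| = √166368 / √944 ≈ 13.275.

13.275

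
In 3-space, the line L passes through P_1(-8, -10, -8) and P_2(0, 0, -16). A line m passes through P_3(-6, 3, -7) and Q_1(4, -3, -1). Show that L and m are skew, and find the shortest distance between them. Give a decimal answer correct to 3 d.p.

A direction vector for L is P_2 − P_1 = (8, 10, -8).
A direction vector for m is Q_1 − P_3 = (10, -6, 6).
Common perpendicular direction n = (8, 10, -8) × (10, -6, 6) = (12, -128, -148).
With w = (-6, 3, -7) − (-8, -10, -8) = (2, 13, 1), w · n = -1788.
Since n ≠ 0 the lines are not parallel, and w · n = -1788 ≠ 0 so they do not intersect; hence they are skew.
Distance = |w · n| / |n| = |-1788| / √38432 ≈ 9.121.

9.121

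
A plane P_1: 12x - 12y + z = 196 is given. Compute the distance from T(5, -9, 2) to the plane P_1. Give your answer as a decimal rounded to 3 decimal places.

1.529

n·T − d = (12)·(5) + (-12)·(-9) + (1)·(2) − 196 = -26; |n| = √289.
Distance = |-26| / √289 = 26/√289 ≈ 1.529.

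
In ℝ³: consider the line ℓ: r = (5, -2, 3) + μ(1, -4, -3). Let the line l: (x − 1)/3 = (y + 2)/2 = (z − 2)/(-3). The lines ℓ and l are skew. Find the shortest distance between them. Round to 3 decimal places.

3.647

l has direction (3, 2, -3) through (1, -2, 2).
Common perpendicular direction n = (1, -4, -3) × (3, 2, -3) = (18, -6, 14).
With w = (1, -2, 2) − (5, -2, 3) = (-4, 0, -1), w · n = -86.
Distance = |w · n| / |n| = |-86| / √556 ≈ 3.647.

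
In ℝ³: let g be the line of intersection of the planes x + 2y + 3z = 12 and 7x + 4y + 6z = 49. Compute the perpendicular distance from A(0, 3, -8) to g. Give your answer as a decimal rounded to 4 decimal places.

8.5485

Direction of g: (1, 2, 3) × (7, 4, 6) = (0, 15, -10).
A point on g: solving the two plane equations with y = -4 gives (5, -4, 5).
Taking (5, -4, 5) on g with direction v = (0, 15, -10): w = A − (5, -4, 5) = (-5, 7, -13), and w × v = (125, -50, -75).
Distance = |w × v| / |v| = √23750 / √325 ≈ 8.5485.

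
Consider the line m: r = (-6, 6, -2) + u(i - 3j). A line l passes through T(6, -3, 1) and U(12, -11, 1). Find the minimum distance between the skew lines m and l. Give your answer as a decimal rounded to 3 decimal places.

3.000

A direction vector for l is U − T = (6, -8, 0).
Common perpendicular direction n = (1, -3, 0) × (6, -8, 0) = (0, 0, 10).
With w = (6, -3, 1) − (-6, 6, -2) = (12, -9, 3), w · n = 30.
Distance = |w · n| / |n| = |30| / √100 ≈ 3.000.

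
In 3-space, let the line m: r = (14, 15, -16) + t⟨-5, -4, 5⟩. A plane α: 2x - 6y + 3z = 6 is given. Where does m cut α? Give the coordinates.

(-6, -1, 4)

Substitute r = (14, 15, -16) + t(-5, -4, 5) into the plane: -110 + 29t = 6, so t = 4.
Intersection: (14, 15, -16) + 4·(-5, -4, 5) = (-6, -1, 4).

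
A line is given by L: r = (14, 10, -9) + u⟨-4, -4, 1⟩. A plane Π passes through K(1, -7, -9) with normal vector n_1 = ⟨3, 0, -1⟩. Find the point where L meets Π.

Π: n_1·r = n_1·K gives 3x - z = 12.
Substitute r = (14, 10, -9) + t(-4, -4, 1) into the plane: 51 + (-13)t = 12, so t = 3.
Intersection: (14, 10, -9) + 3·(-4, -4, 1) = (2, -2, -6).

(2, -2, -6)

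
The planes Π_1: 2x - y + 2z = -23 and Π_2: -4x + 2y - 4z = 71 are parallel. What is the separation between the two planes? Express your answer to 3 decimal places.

4.167

Rescale Π_2 by 1/(-2): 2x - y + 2z = -71/2. Then distance = |-23 − (-71/2)| / √9 ≈ 4.167.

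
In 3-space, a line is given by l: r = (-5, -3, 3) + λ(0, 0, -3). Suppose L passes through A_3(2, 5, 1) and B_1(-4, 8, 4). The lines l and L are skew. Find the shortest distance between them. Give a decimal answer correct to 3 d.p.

10.286

A direction vector for L is B_1 − A_3 = (-6, 3, 3).
Common perpendicular direction n = (0, 0, -3) × (-6, 3, 3) = (9, 18, 0).
With w = (2, 5, 1) − (-5, -3, 3) = (7, 8, -2), w · n = 207.
Distance = |w · n| / |n| = |207| / √405 ≈ 10.286.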